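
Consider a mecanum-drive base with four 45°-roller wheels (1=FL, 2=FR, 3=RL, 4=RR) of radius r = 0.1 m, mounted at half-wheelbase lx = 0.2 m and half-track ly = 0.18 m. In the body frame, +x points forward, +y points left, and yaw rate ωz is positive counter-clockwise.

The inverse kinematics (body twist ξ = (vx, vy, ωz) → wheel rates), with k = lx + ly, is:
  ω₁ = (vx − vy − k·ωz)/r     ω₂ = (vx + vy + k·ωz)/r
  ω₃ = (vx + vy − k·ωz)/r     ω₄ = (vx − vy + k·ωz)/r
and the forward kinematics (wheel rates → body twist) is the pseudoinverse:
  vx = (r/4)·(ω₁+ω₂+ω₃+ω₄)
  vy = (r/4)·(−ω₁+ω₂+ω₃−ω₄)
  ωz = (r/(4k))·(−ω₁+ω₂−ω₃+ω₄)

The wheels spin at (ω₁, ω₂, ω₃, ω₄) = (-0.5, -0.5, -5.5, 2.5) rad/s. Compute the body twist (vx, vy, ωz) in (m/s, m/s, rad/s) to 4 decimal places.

k = lx + ly = 0.2 + 0.18 = 0.3800
ω₁+ω₂+ω₃+ω₄ = -4.0000  →  vx = (0.1/4)·-4.0000 = -0.1000
−ω₁+ω₂+ω₃−ω₄ = -8.0000  →  vy = (0.1/4)·-8.0000 = -0.2000
−ω₁+ω₂−ω₃+ω₄ = 8.0000  →  ωz = (0.1/1.5200)·8.0000 = 0.5263

(-0.1000, -0.2000, 0.5263)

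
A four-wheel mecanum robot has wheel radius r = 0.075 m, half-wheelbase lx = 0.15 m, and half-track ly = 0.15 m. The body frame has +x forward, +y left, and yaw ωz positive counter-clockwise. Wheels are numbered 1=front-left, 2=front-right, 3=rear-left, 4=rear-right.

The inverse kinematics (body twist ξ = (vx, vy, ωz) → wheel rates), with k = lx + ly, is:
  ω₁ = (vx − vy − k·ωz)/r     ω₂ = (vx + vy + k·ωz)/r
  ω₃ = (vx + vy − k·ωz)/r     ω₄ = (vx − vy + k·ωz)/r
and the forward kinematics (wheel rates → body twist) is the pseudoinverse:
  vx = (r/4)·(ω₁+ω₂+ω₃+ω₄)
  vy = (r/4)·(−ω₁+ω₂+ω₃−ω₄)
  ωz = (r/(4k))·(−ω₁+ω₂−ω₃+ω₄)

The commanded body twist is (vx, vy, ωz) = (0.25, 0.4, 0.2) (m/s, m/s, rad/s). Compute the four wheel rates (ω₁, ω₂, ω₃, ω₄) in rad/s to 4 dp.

(-2.8000, 9.4667, 7.8667, -1.2000)

k = lx + ly = 0.15 + 0.15 = 0.3000;  k·ωz = 0.3000·0.2 = 0.0600
ω₁ (FL) = (vx − vy − k·ωz)/r = -0.2100/0.075 = -2.8000
ω₂ (FR) = (vx + vy + k·ωz)/r = 0.7100/0.075 = 9.4667
ω₃ (RL) = (vx + vy − k·ωz)/r = 0.5900/0.075 = 7.8667
ω₄ (RR) = (vx − vy + k·ωz)/r = -0.0900/0.075 = -1.2000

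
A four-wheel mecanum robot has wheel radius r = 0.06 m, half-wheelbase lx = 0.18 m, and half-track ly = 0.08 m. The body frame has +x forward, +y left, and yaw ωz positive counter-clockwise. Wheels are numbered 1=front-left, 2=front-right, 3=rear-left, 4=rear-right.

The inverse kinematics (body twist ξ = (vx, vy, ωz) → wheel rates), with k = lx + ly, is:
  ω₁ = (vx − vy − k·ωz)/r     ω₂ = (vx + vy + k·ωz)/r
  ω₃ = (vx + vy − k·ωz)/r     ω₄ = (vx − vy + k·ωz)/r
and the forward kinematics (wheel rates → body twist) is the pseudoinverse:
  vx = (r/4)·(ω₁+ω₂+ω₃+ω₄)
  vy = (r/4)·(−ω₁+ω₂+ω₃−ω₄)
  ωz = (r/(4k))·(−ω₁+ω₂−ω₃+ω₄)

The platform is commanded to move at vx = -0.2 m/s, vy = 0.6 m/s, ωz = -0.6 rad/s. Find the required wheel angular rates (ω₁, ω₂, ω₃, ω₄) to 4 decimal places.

(-10.7333, 4.0667, 9.2667, -15.9333)

k = lx + ly = 0.18 + 0.08 = 0.2600;  k·ωz = 0.2600·-0.6 = -0.1560
ω₁ (FL) = (vx − vy − k·ωz)/r = -0.6440/0.06 = -10.7333
ω₂ (FR) = (vx + vy + k·ωz)/r = 0.2440/0.06 = 4.0667
ω₃ (RL) = (vx + vy − k·ωz)/r = 0.5560/0.06 = 9.2667
ω₄ (RR) = (vx − vy + k·ωz)/r = -0.9560/0.06 = -15.9333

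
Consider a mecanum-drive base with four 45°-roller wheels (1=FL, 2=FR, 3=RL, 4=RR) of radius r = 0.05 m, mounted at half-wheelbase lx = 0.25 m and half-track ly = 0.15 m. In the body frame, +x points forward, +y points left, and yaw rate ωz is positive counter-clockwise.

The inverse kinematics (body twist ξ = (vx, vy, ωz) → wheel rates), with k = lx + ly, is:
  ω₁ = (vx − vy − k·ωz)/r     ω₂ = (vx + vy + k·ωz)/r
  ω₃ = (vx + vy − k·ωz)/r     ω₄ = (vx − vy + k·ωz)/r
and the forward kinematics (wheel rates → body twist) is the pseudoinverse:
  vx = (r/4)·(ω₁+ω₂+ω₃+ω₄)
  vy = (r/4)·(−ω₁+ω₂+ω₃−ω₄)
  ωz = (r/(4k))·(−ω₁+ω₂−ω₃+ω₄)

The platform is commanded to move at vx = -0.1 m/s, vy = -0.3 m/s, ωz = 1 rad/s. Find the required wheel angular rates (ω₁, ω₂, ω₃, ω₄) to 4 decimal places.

(-4.0000, 0.0000, -16.0000, 12.0000)

k = lx + ly = 0.25 + 0.15 = 0.4000;  k·ωz = 0.4000·1 = 0.4000
ω₁ (FL) = (vx − vy − k·ωz)/r = -0.2000/0.05 = -4.0000
ω₂ (FR) = (vx + vy + k·ωz)/r = 0.0000/0.05 = 0.0000
ω₃ (RL) = (vx + vy − k·ωz)/r = -0.8000/0.05 = -16.0000
ω₄ (RR) = (vx − vy + k·ωz)/r = 0.6000/0.05 = 12.0000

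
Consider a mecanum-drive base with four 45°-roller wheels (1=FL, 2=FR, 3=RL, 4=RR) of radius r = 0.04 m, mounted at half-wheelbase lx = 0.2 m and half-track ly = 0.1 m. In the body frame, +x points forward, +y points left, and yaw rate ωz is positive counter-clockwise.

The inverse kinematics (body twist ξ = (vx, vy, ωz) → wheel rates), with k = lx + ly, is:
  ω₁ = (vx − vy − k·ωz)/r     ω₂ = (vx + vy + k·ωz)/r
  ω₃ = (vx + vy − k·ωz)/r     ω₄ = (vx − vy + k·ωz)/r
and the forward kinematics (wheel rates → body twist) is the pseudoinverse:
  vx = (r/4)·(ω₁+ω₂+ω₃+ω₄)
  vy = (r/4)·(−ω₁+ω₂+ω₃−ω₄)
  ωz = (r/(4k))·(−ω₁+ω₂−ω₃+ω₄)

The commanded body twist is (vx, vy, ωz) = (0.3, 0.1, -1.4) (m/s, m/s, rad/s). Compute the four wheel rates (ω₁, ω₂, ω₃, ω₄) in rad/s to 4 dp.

k = lx + ly = 0.2 + 0.1 = 0.3000;  k·ωz = 0.3000·-1.4 = -0.4200
ω₁ (FL) = (vx − vy − k·ωz)/r = 0.6200/0.04 = 15.5000
ω₂ (FR) = (vx + vy + k·ωz)/r = -0.0200/0.04 = -0.5000
ω₃ (RL) = (vx + vy − k·ωz)/r = 0.8200/0.04 = 20.5000
ω₄ (RR) = (vx − vy + k·ωz)/r = -0.2200/0.04 = -5.5000

(15.5000, -0.5000, 20.5000, -5.5000)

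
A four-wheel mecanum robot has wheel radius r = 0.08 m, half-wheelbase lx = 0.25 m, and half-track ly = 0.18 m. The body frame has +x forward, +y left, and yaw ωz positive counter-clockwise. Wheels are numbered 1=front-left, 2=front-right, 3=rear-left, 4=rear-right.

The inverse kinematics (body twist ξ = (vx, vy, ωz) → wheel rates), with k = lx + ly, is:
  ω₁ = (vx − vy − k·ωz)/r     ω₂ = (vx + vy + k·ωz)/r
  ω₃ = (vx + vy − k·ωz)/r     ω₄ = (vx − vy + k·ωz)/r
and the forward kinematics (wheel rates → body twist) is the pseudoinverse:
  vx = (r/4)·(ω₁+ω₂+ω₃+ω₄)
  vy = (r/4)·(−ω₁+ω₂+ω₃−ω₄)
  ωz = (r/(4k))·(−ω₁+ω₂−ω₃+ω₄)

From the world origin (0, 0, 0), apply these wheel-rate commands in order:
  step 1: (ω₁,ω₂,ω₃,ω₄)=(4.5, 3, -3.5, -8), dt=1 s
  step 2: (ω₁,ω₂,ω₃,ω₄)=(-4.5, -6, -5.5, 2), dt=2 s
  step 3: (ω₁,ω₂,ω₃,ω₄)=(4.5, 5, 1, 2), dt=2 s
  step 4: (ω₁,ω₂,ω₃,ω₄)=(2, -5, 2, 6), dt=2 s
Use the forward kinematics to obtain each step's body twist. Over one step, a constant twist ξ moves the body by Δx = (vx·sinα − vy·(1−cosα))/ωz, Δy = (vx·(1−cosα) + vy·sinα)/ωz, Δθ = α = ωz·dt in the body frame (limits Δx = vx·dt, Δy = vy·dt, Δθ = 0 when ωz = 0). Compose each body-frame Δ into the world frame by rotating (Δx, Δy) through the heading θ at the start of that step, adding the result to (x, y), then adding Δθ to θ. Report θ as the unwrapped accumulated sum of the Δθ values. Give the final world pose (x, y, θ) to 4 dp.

(0.1654, -0.4997, 0.1395)

step 1: ξ=(vx,vy,ωz)=(-0.0800, 0.0600, -0.2791), dt=1.0 → body Δ=(-0.0706, 0.0703, -0.2791) → world pose (-0.0706, 0.0703, -0.2791)
step 2: ξ=(vx,vy,ωz)=(-0.2800, -0.1800, 0.2791), dt=2.0 → body Δ=(-0.4335, -0.4939, 0.5581) → world pose (-0.6234, -0.2850, 0.2791)
step 3: ξ=(vx,vy,ωz)=(0.2500, -0.0100, 0.0698), dt=2.0 → body Δ=(0.4998, 0.0149, 0.1395) → world pose (-0.1471, -0.1330, 0.4186)
step 4: ξ=(vx,vy,ωz)=(0.1000, -0.2200, -0.1395), dt=2.0 → body Δ=(0.1364, -0.4620, -0.2791) → world pose (0.1654, -0.4997, 0.1395)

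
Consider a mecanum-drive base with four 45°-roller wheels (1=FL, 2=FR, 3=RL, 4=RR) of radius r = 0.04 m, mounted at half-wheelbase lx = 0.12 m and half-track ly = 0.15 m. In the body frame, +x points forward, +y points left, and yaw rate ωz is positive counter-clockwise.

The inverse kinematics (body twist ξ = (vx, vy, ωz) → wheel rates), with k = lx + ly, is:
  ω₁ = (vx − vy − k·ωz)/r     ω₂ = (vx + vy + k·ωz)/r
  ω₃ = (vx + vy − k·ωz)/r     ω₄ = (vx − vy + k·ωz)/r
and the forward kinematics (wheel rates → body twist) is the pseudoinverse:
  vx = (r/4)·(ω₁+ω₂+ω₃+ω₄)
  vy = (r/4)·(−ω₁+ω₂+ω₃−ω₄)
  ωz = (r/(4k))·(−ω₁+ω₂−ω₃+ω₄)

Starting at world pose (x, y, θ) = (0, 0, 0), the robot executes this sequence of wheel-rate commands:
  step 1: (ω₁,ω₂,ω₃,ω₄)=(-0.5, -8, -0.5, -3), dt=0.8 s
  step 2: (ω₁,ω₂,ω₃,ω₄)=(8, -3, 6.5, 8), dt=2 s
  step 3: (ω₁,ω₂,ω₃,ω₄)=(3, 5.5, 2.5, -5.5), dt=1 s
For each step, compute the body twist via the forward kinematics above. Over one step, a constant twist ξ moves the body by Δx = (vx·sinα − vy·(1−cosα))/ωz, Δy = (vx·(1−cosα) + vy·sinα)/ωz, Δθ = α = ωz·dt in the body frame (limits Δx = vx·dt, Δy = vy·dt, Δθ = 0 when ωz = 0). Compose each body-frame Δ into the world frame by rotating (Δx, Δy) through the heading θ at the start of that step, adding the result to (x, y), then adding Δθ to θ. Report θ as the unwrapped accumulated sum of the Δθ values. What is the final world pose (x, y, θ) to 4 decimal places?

(0.1745, -0.4527, -1.2037)

step 1: ξ=(vx,vy,ωz)=(-0.1200, -0.0500, -0.3704), dt=0.8 → body Δ=(-0.1005, -0.0253, -0.2963) → world pose (-0.1005, -0.0253, -0.2963)
step 2: ξ=(vx,vy,ωz)=(0.1950, -0.1250, -0.3519), dt=2.0 → body Δ=(0.2742, -0.3615, -0.7037) → world pose (0.0562, -0.4511, -1.0000)
step 3: ξ=(vx,vy,ωz)=(0.0550, 0.1050, -0.2037), dt=1.0 → body Δ=(0.0653, 0.0987, -0.2037) → world pose (0.1745, -0.4527, -1.2037)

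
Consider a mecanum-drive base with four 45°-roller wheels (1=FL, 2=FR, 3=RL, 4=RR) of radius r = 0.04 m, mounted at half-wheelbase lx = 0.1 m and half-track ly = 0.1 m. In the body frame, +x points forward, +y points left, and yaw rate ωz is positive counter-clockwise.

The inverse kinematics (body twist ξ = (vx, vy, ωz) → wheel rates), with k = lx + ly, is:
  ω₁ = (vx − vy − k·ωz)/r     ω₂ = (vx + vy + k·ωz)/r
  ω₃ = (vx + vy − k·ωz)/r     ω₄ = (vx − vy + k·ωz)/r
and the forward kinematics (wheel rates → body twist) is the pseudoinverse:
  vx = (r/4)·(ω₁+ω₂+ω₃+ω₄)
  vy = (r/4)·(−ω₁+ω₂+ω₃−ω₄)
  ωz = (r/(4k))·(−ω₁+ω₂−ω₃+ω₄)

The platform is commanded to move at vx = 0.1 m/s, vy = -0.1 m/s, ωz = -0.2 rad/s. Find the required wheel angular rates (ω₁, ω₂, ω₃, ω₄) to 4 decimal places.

(6.0000, -1.0000, 1.0000, 4.0000)

k = lx + ly = 0.1 + 0.1 = 0.2000;  k·ωz = 0.2000·-0.2 = -0.0400
ω₁ (FL) = (vx − vy − k·ωz)/r = 0.2400/0.04 = 6.0000
ω₂ (FR) = (vx + vy + k·ωz)/r = -0.0400/0.04 = -1.0000
ω₃ (RL) = (vx + vy − k·ωz)/r = 0.0400/0.04 = 1.0000
ω₄ (RR) = (vx − vy + k·ωz)/r = 0.1600/0.04 = 4.0000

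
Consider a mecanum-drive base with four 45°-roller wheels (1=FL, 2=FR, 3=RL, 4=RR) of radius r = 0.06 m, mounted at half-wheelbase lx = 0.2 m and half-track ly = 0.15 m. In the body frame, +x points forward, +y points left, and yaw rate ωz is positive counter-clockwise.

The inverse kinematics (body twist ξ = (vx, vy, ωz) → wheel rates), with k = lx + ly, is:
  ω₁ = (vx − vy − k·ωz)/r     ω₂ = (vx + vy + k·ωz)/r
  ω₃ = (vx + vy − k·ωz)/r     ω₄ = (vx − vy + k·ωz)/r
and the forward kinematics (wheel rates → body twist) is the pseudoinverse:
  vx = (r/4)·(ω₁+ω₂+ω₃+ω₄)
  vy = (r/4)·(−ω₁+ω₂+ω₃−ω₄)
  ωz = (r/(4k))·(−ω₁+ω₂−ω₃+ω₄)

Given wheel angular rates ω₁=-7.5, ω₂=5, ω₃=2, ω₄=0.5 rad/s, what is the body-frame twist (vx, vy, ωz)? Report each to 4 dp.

k = lx + ly = 0.2 + 0.15 = 0.3500
ω₁+ω₂+ω₃+ω₄ = 0.0000  →  vx = (0.06/4)·0.0000 = 0.0000
−ω₁+ω₂+ω₃−ω₄ = 14.0000  →  vy = (0.06/4)·14.0000 = 0.2100
−ω₁+ω₂−ω₃+ω₄ = 11.0000  →  ωz = (0.06/1.4000)·11.0000 = 0.4714

(0.0000, 0.2100, 0.4714)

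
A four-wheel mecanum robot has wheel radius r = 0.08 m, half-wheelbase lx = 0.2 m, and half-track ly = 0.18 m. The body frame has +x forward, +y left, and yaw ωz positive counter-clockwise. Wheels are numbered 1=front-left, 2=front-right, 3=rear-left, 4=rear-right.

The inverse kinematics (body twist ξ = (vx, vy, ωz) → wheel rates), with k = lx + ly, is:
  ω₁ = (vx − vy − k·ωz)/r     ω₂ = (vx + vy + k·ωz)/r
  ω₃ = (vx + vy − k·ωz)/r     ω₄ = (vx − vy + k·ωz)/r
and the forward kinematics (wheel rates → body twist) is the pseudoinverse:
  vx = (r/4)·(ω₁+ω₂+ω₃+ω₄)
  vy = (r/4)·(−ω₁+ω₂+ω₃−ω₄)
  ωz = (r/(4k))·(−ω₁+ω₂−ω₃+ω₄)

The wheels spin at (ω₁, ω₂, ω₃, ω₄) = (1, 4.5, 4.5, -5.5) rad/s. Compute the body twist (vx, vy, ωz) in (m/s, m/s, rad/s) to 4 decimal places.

(0.0900, 0.2700, -0.3421)

k = lx + ly = 0.2 + 0.18 = 0.3800
ω₁+ω₂+ω₃+ω₄ = 4.5000  →  vx = (0.08/4)·4.5000 = 0.0900
−ω₁+ω₂+ω₃−ω₄ = 13.5000  →  vy = (0.08/4)·13.5000 = 0.2700
−ω₁+ω₂−ω₃+ω₄ = -6.5000  →  ωz = (0.08/1.5200)·-6.5000 = -0.3421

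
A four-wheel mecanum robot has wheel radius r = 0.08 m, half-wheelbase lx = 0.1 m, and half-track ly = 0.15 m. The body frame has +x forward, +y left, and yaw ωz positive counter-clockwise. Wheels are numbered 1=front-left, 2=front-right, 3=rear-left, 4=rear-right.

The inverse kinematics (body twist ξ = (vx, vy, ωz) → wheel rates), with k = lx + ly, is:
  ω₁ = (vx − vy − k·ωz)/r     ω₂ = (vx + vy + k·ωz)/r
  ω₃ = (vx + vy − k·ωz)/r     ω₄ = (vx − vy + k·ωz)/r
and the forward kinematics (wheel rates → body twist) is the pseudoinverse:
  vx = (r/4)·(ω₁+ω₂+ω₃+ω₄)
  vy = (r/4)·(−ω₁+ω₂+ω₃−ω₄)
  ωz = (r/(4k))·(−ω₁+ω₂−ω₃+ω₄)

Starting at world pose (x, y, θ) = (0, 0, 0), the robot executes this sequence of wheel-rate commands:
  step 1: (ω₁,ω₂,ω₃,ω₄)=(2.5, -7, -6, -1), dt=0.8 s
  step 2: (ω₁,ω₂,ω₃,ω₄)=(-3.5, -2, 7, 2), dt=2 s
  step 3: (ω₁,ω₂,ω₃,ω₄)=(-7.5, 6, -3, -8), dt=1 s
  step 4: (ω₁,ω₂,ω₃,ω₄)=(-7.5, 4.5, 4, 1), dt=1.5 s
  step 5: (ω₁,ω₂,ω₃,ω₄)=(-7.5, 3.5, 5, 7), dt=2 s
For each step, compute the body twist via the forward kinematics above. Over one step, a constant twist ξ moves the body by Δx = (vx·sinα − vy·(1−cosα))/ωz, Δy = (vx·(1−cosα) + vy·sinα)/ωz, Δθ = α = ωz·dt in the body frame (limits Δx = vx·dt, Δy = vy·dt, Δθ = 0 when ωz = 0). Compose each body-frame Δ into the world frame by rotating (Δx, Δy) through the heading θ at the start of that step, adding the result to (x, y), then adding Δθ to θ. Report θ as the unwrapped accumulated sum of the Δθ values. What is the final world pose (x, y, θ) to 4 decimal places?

(-0.4762, 0.9310, 2.9920)

step 1: ξ=(vx,vy,ωz)=(-0.2300, -0.2900, -0.3600), dt=0.8 → body Δ=(-0.2146, -0.2025, -0.2880) → world pose (-0.2146, -0.2025, -0.2880)
step 2: ξ=(vx,vy,ωz)=(0.0700, 0.1300, -0.2800), dt=2.0 → body Δ=(0.2037, 0.2084, -0.5600) → world pose (0.0399, -0.0605, -0.8480)
step 3: ξ=(vx,vy,ωz)=(-0.2500, 0.3700, 0.6800), dt=1.0 → body Δ=(-0.3522, 0.2604, 0.6800) → world pose (0.0022, 0.3759, -0.1680)
step 4: ξ=(vx,vy,ωz)=(0.0400, 0.3000, 0.7200), dt=1.5 → body Δ=(-0.1713, 0.3969, 1.0800) → world pose (-0.1003, 0.7958, 0.9120)
step 5: ξ=(vx,vy,ωz)=(0.1600, 0.1800, 1.0400), dt=2.0 → body Δ=(-0.1231, 0.3800, 2.0800) → world pose (-0.4762, 0.9310, 2.9920)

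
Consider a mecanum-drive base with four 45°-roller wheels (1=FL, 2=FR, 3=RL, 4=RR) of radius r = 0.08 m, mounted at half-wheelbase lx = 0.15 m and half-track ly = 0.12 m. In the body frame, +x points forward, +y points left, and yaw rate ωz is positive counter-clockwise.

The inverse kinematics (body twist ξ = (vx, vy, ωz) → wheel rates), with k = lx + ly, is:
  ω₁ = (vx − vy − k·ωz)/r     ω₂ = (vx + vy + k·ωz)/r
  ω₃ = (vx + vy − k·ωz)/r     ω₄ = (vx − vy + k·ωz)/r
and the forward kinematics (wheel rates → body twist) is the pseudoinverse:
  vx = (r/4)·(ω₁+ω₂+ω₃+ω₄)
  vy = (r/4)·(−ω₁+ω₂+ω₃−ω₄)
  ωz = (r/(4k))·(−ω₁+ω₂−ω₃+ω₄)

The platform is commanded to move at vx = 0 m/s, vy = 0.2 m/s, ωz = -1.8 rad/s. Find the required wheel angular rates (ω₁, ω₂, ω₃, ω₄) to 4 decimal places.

k = lx + ly = 0.15 + 0.12 = 0.2700;  k·ωz = 0.2700·-1.8 = -0.4860
ω₁ (FL) = (vx − vy − k·ωz)/r = 0.2860/0.08 = 3.5750
ω₂ (FR) = (vx + vy + k·ωz)/r = -0.2860/0.08 = -3.5750
ω₃ (RL) = (vx + vy − k·ωz)/r = 0.6860/0.08 = 8.5750
ω₄ (RR) = (vx − vy + k·ωz)/r = -0.6860/0.08 = -8.5750

(3.5750, -3.5750, 8.5750, -8.5750)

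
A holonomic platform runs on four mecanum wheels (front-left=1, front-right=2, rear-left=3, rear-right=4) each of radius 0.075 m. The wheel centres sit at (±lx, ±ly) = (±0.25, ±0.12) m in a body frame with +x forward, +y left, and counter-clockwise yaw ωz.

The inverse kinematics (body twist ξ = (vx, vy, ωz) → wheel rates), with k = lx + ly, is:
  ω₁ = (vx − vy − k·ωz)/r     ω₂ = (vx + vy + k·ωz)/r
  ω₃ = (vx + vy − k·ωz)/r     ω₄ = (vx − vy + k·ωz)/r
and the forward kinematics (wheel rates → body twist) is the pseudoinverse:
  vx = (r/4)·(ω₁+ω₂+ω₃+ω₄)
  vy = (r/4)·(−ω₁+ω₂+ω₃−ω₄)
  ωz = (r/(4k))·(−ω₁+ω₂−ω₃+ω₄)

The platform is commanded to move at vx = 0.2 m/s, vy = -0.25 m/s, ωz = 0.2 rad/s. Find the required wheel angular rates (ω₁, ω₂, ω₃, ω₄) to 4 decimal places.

(5.0133, 0.3200, -1.6533, 6.9867)

k = lx + ly = 0.25 + 0.12 = 0.3700;  k·ωz = 0.3700·0.2 = 0.0740
ω₁ (FL) = (vx − vy − k·ωz)/r = 0.3760/0.075 = 5.0133
ω₂ (FR) = (vx + vy + k·ωz)/r = 0.0240/0.075 = 0.3200
ω₃ (RL) = (vx + vy − k·ωz)/r = -0.1240/0.075 = -1.6533
ω₄ (RR) = (vx − vy + k·ωz)/r = 0.5240/0.075 = 6.9867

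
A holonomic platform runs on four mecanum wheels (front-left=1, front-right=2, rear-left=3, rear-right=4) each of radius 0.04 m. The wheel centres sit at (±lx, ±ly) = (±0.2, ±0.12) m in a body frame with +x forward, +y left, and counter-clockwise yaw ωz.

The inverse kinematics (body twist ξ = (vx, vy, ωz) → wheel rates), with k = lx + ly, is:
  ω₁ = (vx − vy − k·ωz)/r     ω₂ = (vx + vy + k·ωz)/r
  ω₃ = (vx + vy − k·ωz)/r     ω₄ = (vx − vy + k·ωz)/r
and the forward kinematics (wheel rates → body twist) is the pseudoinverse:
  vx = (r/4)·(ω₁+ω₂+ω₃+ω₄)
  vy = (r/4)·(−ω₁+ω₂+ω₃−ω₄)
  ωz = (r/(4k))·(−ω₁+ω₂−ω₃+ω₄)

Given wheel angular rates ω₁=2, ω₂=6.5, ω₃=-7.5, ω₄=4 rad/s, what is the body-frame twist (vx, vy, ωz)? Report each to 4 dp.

(0.0500, -0.0700, 0.5000)

k = lx + ly = 0.2 + 0.12 = 0.3200
ω₁+ω₂+ω₃+ω₄ = 5.0000  →  vx = (0.04/4)·5.0000 = 0.0500
−ω₁+ω₂+ω₃−ω₄ = -7.0000  →  vy = (0.04/4)·-7.0000 = -0.0700
−ω₁+ω₂−ω₃+ω₄ = 16.0000  →  ωz = (0.04/1.2800)·16.0000 = 0.5000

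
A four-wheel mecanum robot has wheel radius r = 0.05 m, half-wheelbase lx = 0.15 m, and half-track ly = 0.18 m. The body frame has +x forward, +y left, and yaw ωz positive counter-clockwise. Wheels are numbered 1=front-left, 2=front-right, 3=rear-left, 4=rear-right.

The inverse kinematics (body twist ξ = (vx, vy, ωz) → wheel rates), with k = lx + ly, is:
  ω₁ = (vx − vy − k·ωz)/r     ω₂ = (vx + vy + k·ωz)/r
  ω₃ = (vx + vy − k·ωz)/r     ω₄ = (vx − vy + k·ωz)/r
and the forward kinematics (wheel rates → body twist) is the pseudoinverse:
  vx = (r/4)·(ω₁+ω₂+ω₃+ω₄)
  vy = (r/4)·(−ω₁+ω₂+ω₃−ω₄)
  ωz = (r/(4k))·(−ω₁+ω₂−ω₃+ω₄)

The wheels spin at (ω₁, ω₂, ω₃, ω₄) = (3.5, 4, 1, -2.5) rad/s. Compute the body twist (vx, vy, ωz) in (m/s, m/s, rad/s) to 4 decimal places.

(0.0750, 0.0500, -0.1136)

k = lx + ly = 0.15 + 0.18 = 0.3300
ω₁+ω₂+ω₃+ω₄ = 6.0000  →  vx = (0.05/4)·6.0000 = 0.0750
−ω₁+ω₂+ω₃−ω₄ = 4.0000  →  vy = (0.05/4)·4.0000 = 0.0500
−ω₁+ω₂−ω₃+ω₄ = -3.0000  →  ωz = (0.05/1.3200)·-3.0000 = -0.1136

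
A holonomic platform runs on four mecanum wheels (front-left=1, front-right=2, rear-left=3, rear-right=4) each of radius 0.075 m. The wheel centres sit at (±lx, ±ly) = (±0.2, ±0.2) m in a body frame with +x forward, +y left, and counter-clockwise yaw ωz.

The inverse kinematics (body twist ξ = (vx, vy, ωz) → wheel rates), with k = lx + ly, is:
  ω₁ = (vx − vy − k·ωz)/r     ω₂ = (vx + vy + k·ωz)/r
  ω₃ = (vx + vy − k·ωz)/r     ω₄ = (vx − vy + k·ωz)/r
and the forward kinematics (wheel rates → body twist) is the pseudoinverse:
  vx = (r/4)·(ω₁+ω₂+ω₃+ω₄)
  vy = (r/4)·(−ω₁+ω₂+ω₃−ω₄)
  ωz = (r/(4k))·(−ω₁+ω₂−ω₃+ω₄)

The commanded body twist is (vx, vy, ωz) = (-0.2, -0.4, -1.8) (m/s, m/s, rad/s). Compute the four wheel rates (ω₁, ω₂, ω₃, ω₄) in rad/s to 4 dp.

(12.2667, -17.6000, 1.6000, -6.9333)

k = lx + ly = 0.2 + 0.2 = 0.4000;  k·ωz = 0.4000·-1.8 = -0.7200
ω₁ (FL) = (vx − vy − k·ωz)/r = 0.9200/0.075 = 12.2667
ω₂ (FR) = (vx + vy + k·ωz)/r = -1.3200/0.075 = -17.6000
ω₃ (RL) = (vx + vy − k·ωz)/r = 0.1200/0.075 = 1.6000
ω₄ (RR) = (vx − vy + k·ωz)/r = -0.5200/0.075 = -6.9333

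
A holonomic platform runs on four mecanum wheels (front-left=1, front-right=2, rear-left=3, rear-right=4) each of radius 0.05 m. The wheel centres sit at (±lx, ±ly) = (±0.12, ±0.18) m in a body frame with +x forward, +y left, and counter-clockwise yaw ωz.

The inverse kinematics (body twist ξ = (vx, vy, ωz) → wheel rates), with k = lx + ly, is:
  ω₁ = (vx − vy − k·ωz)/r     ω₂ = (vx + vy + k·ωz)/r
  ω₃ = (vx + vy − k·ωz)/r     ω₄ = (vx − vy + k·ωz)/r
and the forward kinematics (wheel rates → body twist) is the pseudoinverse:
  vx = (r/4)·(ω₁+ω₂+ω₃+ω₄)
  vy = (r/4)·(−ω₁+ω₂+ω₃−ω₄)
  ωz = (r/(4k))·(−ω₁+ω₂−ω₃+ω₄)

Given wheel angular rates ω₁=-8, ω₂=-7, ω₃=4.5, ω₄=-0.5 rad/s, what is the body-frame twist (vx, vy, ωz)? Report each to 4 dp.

(-0.1375, 0.0750, -0.1667)

k = lx + ly = 0.12 + 0.18 = 0.3000
ω₁+ω₂+ω₃+ω₄ = -11.0000  →  vx = (0.05/4)·-11.0000 = -0.1375
−ω₁+ω₂+ω₃−ω₄ = 6.0000  →  vy = (0.05/4)·6.0000 = 0.0750
−ω₁+ω₂−ω₃+ω₄ = -4.0000  →  ωz = (0.05/1.2000)·-4.0000 = -0.1667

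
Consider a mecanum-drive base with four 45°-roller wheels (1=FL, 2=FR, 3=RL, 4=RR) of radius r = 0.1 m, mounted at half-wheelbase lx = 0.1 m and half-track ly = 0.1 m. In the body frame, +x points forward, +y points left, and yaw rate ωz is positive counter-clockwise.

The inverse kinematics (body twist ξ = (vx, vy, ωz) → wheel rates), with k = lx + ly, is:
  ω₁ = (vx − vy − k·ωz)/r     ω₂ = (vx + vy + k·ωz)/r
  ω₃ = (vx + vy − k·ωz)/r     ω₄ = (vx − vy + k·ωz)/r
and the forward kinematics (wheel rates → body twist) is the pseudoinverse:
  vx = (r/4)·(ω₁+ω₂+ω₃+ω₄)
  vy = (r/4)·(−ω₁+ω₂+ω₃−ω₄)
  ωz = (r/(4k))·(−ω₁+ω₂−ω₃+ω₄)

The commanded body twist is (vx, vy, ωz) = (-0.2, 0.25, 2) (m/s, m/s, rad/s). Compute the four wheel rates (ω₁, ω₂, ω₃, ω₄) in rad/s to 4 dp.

(-8.5000, 4.5000, -3.5000, -0.5000)

k = lx + ly = 0.1 + 0.1 = 0.2000;  k·ωz = 0.2000·2 = 0.4000
ω₁ (FL) = (vx − vy − k·ωz)/r = -0.8500/0.1 = -8.5000
ω₂ (FR) = (vx + vy + k·ωz)/r = 0.4500/0.1 = 4.5000
ω₃ (RL) = (vx + vy − k·ωz)/r = -0.3500/0.1 = -3.5000
ω₄ (RR) = (vx − vy + k·ωz)/r = -0.0500/0.1 = -0.5000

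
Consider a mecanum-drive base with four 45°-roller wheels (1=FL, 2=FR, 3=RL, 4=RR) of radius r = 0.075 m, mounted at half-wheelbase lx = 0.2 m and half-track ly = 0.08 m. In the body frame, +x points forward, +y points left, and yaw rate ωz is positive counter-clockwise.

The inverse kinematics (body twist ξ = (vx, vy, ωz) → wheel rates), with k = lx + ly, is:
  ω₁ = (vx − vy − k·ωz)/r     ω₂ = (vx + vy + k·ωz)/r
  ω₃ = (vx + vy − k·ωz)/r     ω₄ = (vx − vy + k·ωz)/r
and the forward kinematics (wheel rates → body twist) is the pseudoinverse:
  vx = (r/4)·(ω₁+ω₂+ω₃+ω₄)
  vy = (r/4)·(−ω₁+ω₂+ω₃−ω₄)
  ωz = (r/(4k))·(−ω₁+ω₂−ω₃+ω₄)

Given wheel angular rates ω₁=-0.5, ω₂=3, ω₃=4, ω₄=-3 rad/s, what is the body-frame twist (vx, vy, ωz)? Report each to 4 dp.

k = lx + ly = 0.2 + 0.08 = 0.2800
ω₁+ω₂+ω₃+ω₄ = 3.5000  →  vx = (0.075/4)·3.5000 = 0.0656
−ω₁+ω₂+ω₃−ω₄ = 10.5000  →  vy = (0.075/4)·10.5000 = 0.1969
−ω₁+ω₂−ω₃+ω₄ = -3.5000  →  ωz = (0.075/1.1200)·-3.5000 = -0.2344

(0.0656, 0.1969, -0.2344)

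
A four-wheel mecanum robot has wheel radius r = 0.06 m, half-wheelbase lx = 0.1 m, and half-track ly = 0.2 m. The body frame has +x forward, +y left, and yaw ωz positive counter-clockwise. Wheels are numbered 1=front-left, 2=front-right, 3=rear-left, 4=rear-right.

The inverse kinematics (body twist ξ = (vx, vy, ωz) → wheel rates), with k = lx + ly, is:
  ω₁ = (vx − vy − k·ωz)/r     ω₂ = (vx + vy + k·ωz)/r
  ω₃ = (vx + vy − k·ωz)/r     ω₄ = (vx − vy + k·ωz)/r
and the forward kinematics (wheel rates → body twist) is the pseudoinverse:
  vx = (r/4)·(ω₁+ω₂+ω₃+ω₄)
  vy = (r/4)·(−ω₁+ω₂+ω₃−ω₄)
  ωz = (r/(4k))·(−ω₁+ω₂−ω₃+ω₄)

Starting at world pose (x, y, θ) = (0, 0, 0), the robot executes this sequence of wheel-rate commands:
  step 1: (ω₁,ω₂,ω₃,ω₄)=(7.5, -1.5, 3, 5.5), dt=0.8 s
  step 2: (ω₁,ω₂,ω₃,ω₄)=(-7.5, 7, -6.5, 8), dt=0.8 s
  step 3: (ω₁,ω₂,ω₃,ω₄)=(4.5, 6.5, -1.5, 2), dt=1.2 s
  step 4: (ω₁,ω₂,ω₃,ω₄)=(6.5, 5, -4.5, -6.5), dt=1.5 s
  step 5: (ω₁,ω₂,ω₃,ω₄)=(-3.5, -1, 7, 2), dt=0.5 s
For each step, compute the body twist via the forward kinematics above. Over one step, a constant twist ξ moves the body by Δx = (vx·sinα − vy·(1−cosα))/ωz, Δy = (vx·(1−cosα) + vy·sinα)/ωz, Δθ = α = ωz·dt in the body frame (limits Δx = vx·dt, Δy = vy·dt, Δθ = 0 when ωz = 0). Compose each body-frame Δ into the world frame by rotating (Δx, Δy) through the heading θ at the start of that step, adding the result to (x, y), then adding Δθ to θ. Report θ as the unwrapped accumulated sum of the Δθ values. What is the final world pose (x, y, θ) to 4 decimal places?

step 1: ξ=(vx,vy,ωz)=(0.2175, -0.1725, -0.3250), dt=0.8 → body Δ=(0.1542, -0.1589, -0.2600) → world pose (0.1542, -0.1589, -0.2600)
step 2: ξ=(vx,vy,ωz)=(0.0150, 0.0000, 1.4500), dt=0.8 → body Δ=(0.0095, 0.0062, 1.1600) → world pose (0.1650, -0.1554, 0.9000)
step 3: ξ=(vx,vy,ωz)=(0.1725, -0.0225, 0.2750), dt=1.2 → body Δ=(0.2077, 0.0073, 0.3300) → world pose (0.2883, 0.0119, 1.2300)
step 4: ξ=(vx,vy,ωz)=(0.0075, 0.0075, -0.1750), dt=1.5 → body Δ=(0.0126, 0.0097, -0.2625) → world pose (0.2834, 0.0270, 0.9675)
step 5: ξ=(vx,vy,ωz)=(0.0675, 0.1125, -0.1250), dt=0.5 → body Δ=(0.0355, 0.0552, -0.0625) → world pose (0.2581, 0.0875, 0.9050)

(0.2581, 0.0875, 0.9050)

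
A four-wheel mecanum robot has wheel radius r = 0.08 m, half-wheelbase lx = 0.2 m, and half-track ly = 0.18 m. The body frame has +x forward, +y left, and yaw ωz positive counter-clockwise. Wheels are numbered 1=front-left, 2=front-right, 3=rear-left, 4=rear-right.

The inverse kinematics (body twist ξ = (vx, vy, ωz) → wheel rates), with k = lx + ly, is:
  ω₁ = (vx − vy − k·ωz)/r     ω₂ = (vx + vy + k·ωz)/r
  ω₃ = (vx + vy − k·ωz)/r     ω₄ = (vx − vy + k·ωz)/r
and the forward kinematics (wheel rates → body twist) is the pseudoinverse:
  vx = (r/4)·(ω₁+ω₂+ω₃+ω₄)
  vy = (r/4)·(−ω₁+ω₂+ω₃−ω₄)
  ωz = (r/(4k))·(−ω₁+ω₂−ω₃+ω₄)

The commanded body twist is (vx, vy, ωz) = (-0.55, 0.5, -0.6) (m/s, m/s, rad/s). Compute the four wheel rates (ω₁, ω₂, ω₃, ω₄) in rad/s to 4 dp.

(-10.2750, -3.4750, 2.2250, -15.9750)

k = lx + ly = 0.2 + 0.18 = 0.3800;  k·ωz = 0.3800·-0.6 = -0.2280
ω₁ (FL) = (vx − vy − k·ωz)/r = -0.8220/0.08 = -10.2750
ω₂ (FR) = (vx + vy + k·ωz)/r = -0.2780/0.08 = -3.4750
ω₃ (RL) = (vx + vy − k·ωz)/r = 0.1780/0.08 = 2.2250
ω₄ (RR) = (vx − vy + k·ωz)/r = -1.2780/0.08 = -15.9750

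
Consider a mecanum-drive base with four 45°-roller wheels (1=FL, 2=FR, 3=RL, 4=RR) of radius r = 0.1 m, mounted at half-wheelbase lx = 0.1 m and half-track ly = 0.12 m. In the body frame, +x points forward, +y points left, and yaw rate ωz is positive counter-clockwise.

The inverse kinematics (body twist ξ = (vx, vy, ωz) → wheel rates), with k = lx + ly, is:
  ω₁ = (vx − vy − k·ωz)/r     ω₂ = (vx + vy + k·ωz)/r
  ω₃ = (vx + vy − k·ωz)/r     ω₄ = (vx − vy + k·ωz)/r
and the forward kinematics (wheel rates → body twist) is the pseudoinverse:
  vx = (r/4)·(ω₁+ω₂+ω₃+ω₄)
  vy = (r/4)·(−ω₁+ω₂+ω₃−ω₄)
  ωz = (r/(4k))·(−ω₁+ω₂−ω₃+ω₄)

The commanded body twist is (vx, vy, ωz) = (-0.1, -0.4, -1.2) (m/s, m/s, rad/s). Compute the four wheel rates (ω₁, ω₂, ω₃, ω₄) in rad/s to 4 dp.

k = lx + ly = 0.1 + 0.12 = 0.2200;  k·ωz = 0.2200·-1.2 = -0.2640
ω₁ (FL) = (vx − vy − k·ωz)/r = 0.5640/0.1 = 5.6400
ω₂ (FR) = (vx + vy + k·ωz)/r = -0.7640/0.1 = -7.6400
ω₃ (RL) = (vx + vy − k·ωz)/r = -0.2360/0.1 = -2.3600
ω₄ (RR) = (vx − vy + k·ωz)/r = 0.0360/0.1 = 0.3600

(5.6400, -7.6400, -2.3600, 0.3600)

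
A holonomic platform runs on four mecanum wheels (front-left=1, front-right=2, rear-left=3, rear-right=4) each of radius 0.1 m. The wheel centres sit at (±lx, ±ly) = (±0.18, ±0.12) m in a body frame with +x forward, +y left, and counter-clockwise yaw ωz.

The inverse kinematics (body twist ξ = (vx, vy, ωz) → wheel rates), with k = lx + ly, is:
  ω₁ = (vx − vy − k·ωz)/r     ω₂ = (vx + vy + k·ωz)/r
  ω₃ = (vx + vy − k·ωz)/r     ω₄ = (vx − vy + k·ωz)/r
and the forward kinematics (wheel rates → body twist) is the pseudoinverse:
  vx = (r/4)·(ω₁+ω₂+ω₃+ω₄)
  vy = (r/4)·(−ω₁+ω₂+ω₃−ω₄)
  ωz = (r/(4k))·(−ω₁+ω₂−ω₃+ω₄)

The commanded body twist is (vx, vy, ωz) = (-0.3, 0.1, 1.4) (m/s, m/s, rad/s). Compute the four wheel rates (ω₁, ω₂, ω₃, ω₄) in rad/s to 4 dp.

k = lx + ly = 0.18 + 0.12 = 0.3000;  k·ωz = 0.3000·1.4 = 0.4200
ω₁ (FL) = (vx − vy − k·ωz)/r = -0.8200/0.1 = -8.2000
ω₂ (FR) = (vx + vy + k·ωz)/r = 0.2200/0.1 = 2.2000
ω₃ (RL) = (vx + vy − k·ωz)/r = -0.6200/0.1 = -6.2000
ω₄ (RR) = (vx − vy + k·ωz)/r = 0.0200/0.1 = 0.2000

(-8.2000, 2.2000, -6.2000, 0.2000)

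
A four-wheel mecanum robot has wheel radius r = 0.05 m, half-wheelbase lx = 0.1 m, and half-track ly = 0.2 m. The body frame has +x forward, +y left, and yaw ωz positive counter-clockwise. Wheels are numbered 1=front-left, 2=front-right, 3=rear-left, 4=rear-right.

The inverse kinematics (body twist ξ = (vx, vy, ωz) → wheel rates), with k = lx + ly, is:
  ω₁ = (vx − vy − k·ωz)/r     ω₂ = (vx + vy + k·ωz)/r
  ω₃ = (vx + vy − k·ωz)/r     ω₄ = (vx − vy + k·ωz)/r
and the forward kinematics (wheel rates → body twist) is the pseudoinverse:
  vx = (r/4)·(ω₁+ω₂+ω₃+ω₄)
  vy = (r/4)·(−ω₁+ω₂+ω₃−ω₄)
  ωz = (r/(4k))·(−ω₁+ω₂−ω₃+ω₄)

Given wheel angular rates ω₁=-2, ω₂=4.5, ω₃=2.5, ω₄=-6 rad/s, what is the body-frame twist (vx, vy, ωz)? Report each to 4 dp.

(-0.0125, 0.1875, -0.0833)

k = lx + ly = 0.1 + 0.2 = 0.3000
ω₁+ω₂+ω₃+ω₄ = -1.0000  →  vx = (0.05/4)·-1.0000 = -0.0125
−ω₁+ω₂+ω₃−ω₄ = 15.0000  →  vy = (0.05/4)·15.0000 = 0.1875
−ω₁+ω₂−ω₃+ω₄ = -2.0000  →  ωz = (0.05/1.2000)·-2.0000 = -0.0833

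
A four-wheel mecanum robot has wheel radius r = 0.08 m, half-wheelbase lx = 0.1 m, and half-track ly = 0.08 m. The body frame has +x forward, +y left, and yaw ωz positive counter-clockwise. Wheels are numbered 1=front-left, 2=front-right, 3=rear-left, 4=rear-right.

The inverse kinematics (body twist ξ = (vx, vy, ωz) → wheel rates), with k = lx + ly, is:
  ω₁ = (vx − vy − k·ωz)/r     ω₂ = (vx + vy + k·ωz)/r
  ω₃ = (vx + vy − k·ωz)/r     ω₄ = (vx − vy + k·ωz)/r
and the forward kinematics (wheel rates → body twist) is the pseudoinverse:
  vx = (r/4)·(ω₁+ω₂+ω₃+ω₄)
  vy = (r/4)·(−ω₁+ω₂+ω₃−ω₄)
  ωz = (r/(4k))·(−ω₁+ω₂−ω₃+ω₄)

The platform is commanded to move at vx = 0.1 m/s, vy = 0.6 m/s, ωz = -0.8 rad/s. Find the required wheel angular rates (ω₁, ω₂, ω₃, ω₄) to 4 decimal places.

(-4.4500, 6.9500, 10.5500, -8.0500)

k = lx + ly = 0.1 + 0.08 = 0.1800;  k·ωz = 0.1800·-0.8 = -0.1440
ω₁ (FL) = (vx − vy − k·ωz)/r = -0.3560/0.08 = -4.4500
ω₂ (FR) = (vx + vy + k·ωz)/r = 0.5560/0.08 = 6.9500
ω₃ (RL) = (vx + vy − k·ωz)/r = 0.8440/0.08 = 10.5500
ω₄ (RR) = (vx − vy + k·ωz)/r = -0.6440/0.08 = -8.0500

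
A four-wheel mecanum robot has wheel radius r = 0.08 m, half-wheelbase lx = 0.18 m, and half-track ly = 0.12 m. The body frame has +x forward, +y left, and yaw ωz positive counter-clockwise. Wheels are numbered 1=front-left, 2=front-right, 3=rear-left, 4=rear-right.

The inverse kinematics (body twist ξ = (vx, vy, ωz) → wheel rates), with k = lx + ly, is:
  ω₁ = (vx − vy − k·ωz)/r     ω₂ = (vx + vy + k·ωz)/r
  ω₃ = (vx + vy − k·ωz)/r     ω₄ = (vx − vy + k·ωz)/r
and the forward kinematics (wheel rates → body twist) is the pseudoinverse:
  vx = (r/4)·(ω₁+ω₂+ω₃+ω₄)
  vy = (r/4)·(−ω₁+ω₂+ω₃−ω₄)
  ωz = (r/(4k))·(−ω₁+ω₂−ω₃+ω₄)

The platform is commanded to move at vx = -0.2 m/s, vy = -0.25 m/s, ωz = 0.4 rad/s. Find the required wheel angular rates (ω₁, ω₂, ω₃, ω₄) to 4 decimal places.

(-0.8750, -4.1250, -7.1250, 2.1250)

k = lx + ly = 0.18 + 0.12 = 0.3000;  k·ωz = 0.3000·0.4 = 0.1200
ω₁ (FL) = (vx − vy − k·ωz)/r = -0.0700/0.08 = -0.8750
ω₂ (FR) = (vx + vy + k·ωz)/r = -0.3300/0.08 = -4.1250
ω₃ (RL) = (vx + vy − k·ωz)/r = -0.5700/0.08 = -7.1250
ω₄ (RR) = (vx − vy + k·ωz)/r = 0.1700/0.08 = 2.1250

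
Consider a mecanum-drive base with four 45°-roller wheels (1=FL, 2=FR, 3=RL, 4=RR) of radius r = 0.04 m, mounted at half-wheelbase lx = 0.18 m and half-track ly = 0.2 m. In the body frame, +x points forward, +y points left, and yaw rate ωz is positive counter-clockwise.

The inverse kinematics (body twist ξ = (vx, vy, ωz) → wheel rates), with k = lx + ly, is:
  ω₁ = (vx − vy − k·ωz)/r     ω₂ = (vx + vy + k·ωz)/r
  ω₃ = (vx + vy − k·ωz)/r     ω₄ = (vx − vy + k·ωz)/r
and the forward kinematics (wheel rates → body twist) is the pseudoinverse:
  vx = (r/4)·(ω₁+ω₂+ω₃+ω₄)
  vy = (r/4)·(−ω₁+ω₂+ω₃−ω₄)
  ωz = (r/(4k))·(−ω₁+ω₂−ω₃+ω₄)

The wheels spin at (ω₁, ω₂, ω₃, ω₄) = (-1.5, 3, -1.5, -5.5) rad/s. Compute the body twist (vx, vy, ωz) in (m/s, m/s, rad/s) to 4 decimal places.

k = lx + ly = 0.18 + 0.2 = 0.3800
ω₁+ω₂+ω₃+ω₄ = -5.5000  →  vx = (0.04/4)·-5.5000 = -0.0550
−ω₁+ω₂+ω₃−ω₄ = 8.5000  →  vy = (0.04/4)·8.5000 = 0.0850
−ω₁+ω₂−ω₃+ω₄ = 0.5000  →  ωz = (0.04/1.5200)·0.5000 = 0.0132

(-0.0550, 0.0850, 0.0132)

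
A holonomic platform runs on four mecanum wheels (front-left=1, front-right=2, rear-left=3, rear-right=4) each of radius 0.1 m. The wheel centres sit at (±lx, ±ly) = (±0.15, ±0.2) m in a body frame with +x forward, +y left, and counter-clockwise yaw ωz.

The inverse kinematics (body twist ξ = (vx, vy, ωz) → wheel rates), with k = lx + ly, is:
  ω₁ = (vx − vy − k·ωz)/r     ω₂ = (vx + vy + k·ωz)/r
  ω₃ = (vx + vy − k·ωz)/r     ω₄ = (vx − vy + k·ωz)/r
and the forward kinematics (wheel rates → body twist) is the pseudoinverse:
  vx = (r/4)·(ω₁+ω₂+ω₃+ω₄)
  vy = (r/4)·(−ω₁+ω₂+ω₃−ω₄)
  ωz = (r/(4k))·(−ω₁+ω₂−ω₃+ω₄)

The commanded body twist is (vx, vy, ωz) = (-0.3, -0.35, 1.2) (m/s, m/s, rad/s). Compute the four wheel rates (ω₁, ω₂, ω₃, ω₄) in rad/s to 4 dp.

k = lx + ly = 0.15 + 0.2 = 0.3500;  k·ωz = 0.3500·1.2 = 0.4200
ω₁ (FL) = (vx − vy − k·ωz)/r = -0.3700/0.1 = -3.7000
ω₂ (FR) = (vx + vy + k·ωz)/r = -0.2300/0.1 = -2.3000
ω₃ (RL) = (vx + vy − k·ωz)/r = -1.0700/0.1 = -10.7000
ω₄ (RR) = (vx − vy + k·ωz)/r = 0.4700/0.1 = 4.7000

(-3.7000, -2.3000, -10.7000, 4.7000)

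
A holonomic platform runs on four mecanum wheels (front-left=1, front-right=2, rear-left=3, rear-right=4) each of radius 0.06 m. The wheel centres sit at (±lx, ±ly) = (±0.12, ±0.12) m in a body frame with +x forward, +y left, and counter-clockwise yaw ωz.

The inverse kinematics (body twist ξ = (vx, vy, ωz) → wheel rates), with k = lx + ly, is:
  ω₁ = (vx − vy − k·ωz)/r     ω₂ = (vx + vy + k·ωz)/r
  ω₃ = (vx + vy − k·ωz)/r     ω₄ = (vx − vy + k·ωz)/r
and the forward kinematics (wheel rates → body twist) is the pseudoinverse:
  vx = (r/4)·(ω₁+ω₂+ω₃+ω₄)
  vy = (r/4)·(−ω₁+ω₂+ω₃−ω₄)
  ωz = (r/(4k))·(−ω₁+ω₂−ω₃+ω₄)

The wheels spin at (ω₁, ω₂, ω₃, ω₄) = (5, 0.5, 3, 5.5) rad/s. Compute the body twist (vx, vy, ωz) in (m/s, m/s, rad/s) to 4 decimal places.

(0.2100, -0.1050, -0.1250)

k = lx + ly = 0.12 + 0.12 = 0.2400
ω₁+ω₂+ω₃+ω₄ = 14.0000  →  vx = (0.06/4)·14.0000 = 0.2100
−ω₁+ω₂+ω₃−ω₄ = -7.0000  →  vy = (0.06/4)·-7.0000 = -0.1050
−ω₁+ω₂−ω₃+ω₄ = -2.0000  →  ωz = (0.06/0.9600)·-2.0000 = -0.1250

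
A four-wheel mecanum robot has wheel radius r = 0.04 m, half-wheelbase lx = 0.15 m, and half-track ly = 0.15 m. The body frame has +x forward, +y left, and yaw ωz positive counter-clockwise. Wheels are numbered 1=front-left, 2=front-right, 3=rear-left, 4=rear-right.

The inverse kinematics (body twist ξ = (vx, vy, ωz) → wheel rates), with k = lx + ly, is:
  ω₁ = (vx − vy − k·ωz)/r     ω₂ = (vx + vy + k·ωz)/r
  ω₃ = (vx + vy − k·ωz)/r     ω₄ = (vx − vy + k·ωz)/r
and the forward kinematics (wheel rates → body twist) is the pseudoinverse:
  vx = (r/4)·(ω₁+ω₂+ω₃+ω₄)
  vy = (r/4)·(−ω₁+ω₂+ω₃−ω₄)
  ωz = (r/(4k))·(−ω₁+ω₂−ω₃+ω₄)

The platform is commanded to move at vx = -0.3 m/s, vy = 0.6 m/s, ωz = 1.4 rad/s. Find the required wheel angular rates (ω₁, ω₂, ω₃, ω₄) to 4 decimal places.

(-33.0000, 18.0000, -3.0000, -12.0000)

k = lx + ly = 0.15 + 0.15 = 0.3000;  k·ωz = 0.3000·1.4 = 0.4200
ω₁ (FL) = (vx − vy − k·ωz)/r = -1.3200/0.04 = -33.0000
ω₂ (FR) = (vx + vy + k·ωz)/r = 0.7200/0.04 = 18.0000
ω₃ (RL) = (vx + vy − k·ωz)/r = -0.1200/0.04 = -3.0000
ω₄ (RR) = (vx − vy + k·ωz)/r = -0.4800/0.04 = -12.0000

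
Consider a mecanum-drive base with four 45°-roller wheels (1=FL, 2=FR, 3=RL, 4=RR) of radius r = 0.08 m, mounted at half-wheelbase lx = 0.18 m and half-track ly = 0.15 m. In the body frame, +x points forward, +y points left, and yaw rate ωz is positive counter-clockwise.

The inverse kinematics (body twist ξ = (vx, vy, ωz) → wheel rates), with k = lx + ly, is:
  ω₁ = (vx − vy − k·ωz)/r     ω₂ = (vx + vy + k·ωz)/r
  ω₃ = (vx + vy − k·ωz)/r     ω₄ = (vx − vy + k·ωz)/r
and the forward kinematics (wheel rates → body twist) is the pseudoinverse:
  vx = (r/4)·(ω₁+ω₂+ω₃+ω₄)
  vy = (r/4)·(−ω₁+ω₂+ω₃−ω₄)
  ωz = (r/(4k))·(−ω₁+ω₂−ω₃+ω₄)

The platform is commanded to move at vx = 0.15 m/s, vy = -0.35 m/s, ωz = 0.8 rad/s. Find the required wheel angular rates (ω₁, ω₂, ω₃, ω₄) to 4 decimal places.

(2.9500, 0.8000, -5.8000, 9.5500)

k = lx + ly = 0.18 + 0.15 = 0.3300;  k·ωz = 0.3300·0.8 = 0.2640
ω₁ (FL) = (vx − vy − k·ωz)/r = 0.2360/0.08 = 2.9500
ω₂ (FR) = (vx + vy + k·ωz)/r = 0.0640/0.08 = 0.8000
ω₃ (RL) = (vx + vy − k·ωz)/r = -0.4640/0.08 = -5.8000
ω₄ (RR) = (vx − vy + k·ωz)/r = 0.7640/0.08 = 9.5500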